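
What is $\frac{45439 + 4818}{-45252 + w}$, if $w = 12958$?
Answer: $- \frac{50257}{32294} \approx -1.5562$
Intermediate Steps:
$\frac{45439 + 4818}{-45252 + w} = \frac{45439 + 4818}{-45252 + 12958} = \frac{50257}{-32294} = 50257 \left(- \frac{1}{32294}\right) = - \frac{50257}{32294}$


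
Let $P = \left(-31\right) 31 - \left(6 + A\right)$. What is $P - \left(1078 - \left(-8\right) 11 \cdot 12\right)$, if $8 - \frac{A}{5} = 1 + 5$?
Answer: $-3111$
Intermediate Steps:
$A = 10$ ($A = 40 - 5 \left(1 + 5\right) = 40 - 30 = 10$)
$P = -977$ ($P = \left(-31\right) 31 + \left(3 - \left(\left(10 + 7\right) + 2\right)\right) = -961 + \left(3 - \left(17 + 2\right)\right) = -961 + \left(3 - 19\right) = -961 - 16 = -977$)
$P - \left(1078 - \left(-8\right) 11 \cdot 12\right) = -977 - \left(1078 - \left(-8\right) 11 \cdot 12\right) = -977 - 2134 = -3111$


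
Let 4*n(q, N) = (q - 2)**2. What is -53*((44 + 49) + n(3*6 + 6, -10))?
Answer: -11342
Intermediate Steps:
n(q, N) = (-2 + q)**2/4 (n(q, N) = (q - 2)**2/4 = (-2 + q)**2/4)
-53*((44 + 49) + n(3*6 + 6, -10)) = -53*((44 + 49) + (-2 + (3*6 + 6))**2/4) = -53*(93 + (-2 + (18 + 6))**2/4) = -53*(93 + (-2 + 24)**2/4) = -53*(93 + (1/4)*22**2) = -53*(93 + (1/4)*484) = -53*(93 + 121) = -53*214 = -11342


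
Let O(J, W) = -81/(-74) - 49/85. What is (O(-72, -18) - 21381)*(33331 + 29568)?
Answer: -8458860746669/6290 ≈ -1.3448e+9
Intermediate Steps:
O(J, W) = 3259/6290 (O(J, W) = -81*(-1/74) - 49*1/85 = 81/74 - 49/85 = 3259/6290)
(O(-72, -18) - 21381)*(33331 + 29568) = (3259/6290 - 21381)*(33331 + 29568) = -134483231/6290*62899 = -8458860746669/6290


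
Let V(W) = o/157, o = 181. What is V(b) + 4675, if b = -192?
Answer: 734156/157 ≈ 4676.2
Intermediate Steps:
V(W) = 181/157
V(b) + 4675 = 181/157 + 4675 = 734156/157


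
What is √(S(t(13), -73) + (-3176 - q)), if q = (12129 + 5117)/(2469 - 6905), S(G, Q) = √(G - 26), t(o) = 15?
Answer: √(-15605282410 + 4919524*I*√11)/2218 ≈ 0.029444 + 56.322*I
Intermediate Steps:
S(G, Q) = √(-26 + G)
q = -8623/2218 (q = 17246/(-4436) = 17246*(-1/4436) = -8623/2218 ≈ -3.8877)
√(S(t(13), -73) + (-3176 - q)) = √(√(-26 + 15) + (-3176 - 1*(-8623/2218))) = √(√(-11) + (-3176 + 8623/2218)) = √(I*√11 - 7035745/2218) = √(-7035745/2218 + I*√11)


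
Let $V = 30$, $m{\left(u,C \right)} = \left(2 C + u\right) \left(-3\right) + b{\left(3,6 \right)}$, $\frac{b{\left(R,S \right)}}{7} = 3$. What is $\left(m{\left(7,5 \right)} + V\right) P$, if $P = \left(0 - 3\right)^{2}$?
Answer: $0$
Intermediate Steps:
$b{\left(R,S \right)} = 21$ ($b{\left(R,S \right)} = 7 \cdot 3 = 21$)
$m{\left(u,C \right)} = 21 - 6 C - 3 u$ ($m{\left(u,C \right)} = \left(2 C + u\right) \left(-3\right) + 21 = \left(u + 2 C\right) \left(-3\right) + 21 = \left(- 6 C - 3 u\right) + 21 = 21 - 6 C - 3 u$)
$P = 9$ ($P = \left(0 - 3\right)^{2} = \left(-3\right)^{2} = 9$)
$\left(m{\left(7,5 \right)} + V\right) P = \left(\left(21 - 30 - 21\right) + 30\right) 9 = \left(-30 + 30\right) 9 = 0 \cdot 9 = 0$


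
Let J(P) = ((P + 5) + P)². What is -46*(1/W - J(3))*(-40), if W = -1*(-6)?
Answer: -667000/3 ≈ -2.2233e+5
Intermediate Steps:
J(P) = (5 + 2*P)² (J(P) = ((5 + P) + P)² = (5 + 2*P)²)
W = 6
-46*(1/W - J(3))*(-40) = -46*(1/6 - (5 + 2*3)²)*(-40) = -46*(⅙ - (5 + 6)²)*(-40) = -46*(⅙ - 1*11²)*(-40) = -46*(⅙ - 1*121)*(-40) = -46*(⅙ - 121)*(-40) = -46*(-725/6)*(-40) = (16675/3)*(-40) = -667000/3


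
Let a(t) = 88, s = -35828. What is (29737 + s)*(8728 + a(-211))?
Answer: -53698256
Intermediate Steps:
(29737 + s)*(8728 + a(-211)) = (29737 - 35828)*(8728 + 88) = -6091*8816 = -53698256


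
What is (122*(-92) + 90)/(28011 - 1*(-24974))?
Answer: -11134/52985 ≈ -0.21013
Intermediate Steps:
(122*(-92) + 90)/(28011 - 1*(-24974)) = (-11224 + 90)/(28011 + 24974) = -11134/52985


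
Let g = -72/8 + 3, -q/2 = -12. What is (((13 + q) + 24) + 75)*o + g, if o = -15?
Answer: -2046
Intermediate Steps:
q = 24 (q = -2*(-12) = 24)
g = -6 (g = -72*⅛ + 3 = -9 + 3 = -6)
(((13 + q) + 24) + 75)*o + g = (((13 + 24) + 24) + 75)*(-15) - 6 = ((37 + 24) + 75)*(-15) - 6 = (61 + 75)*(-15) - 6 = 136*(-15) - 6 = -2040 - 6 = -2046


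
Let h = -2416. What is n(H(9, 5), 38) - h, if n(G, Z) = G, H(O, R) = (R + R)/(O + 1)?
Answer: 2417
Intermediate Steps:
H(O, R) = 2*R/(1 + O) (H(O, R) = (2*R)/(1 + O) = 2*R/(1 + O))
n(H(9, 5), 38) - h = 2*5/(1 + 9) - 1*(-2416) = 2*5/10 + 2416 = 2*5*(1/10) + 2416 = 1 + 2416 = 2417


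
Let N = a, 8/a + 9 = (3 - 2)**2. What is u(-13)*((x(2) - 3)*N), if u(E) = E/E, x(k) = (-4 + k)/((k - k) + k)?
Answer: 4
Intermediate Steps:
x(k) = (-4 + k)/k (x(k) = (-4 + k)/(0 + k) = (-4 + k)/k)
a = -1 (a = 8/(-9 + (3 - 2)**2) = 8/(-9 + 1**2) = 8/(-9 + 1) = 8/(-8) = 8*(-1/8) = -1)
N = -1
u(E) = 1
u(-13)*((x(2) - 3)*N) = 1*(((-4 + 2)/2 - 3)*(-1)) = 1*(((1/2)*(-2) - 3)*(-1)) = 1*((-1 - 3)*(-1)) = 1*(-4*(-1)) = 1*4 = 4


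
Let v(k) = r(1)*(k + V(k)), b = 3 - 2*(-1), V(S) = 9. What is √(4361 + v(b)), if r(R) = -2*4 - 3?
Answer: √4207 ≈ 64.861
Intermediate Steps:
r(R) = -11 (r(R) = -8 - 3 = -11)
b = 5 (b = 3 + 2 = 5)
v(k) = -99 - 11*k (v(k) = -11*(k + 9) = -11*(9 + k) = -99 - 11*k)
√(4361 + v(b)) = √(4361 + (-99 - 11*5)) = √(4361 + (-99 - 55)) = √(4361 - 154) = √4207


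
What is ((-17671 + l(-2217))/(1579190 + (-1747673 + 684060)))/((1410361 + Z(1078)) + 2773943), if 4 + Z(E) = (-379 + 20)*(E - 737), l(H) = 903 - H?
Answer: -14551/2094212420337 ≈ -6.9482e-9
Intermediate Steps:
Z(E) = 264579 - 359*E (Z(E) = -4 + (-379 + 20)*(E - 737) = -4 - 359*(-737 + E) = -4 + (264583 - 359*E) = 264579 - 359*E)
((-17671 + l(-2217))/(1579190 + (-1747673 + 684060)))/((1410361 + Z(1078)) + 2773943) = ((-17671 + (903 - 1*(-2217)))/(1579190 + (-1747673 + 684060)))/((1410361 + (264579 - 359*1078)) + 2773943) = ((-17671 + (903 + 2217))/(1579190 - 1063613))/((1410361 + (264579 - 387002)) + 2773943) = ((-17671 + 3120)/515577)/((1410361 - 122423) + 2773943) = (-14551*1/515577)/(1287938 + 2773943) = -14551/515577/4061881 = -14551/515577*1/4061881 = -14551/2094212420337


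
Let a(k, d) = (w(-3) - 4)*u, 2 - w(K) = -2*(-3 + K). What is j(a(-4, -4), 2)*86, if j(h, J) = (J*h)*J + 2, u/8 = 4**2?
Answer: -616276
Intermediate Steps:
u = 128 (u = 8*4**2 = 8*16 = 128)
w(K) = -4 + 2*K (w(K) = 2 - (-2)*(-3 + K) = 2 - (6 - 2*K) = 2 + (-6 + 2*K) = -4 + 2*K)
a(k, d) = -1792 (a(k, d) = ((-4 + 2*(-3)) - 4)*128 = ((-4 - 6) - 4)*128 = (-10 - 4)*128 = -14*128 = -1792)
j(h, J) = 2 + h*J**2 (j(h, J) = h*J**2 + 2 = 2 + h*J**2)
j(a(-4, -4), 2)*86 = (2 - 1792*2**2)*86 = (2 - 1792*4)*86 = (2 - 7168)*86 = -7166*86 = -616276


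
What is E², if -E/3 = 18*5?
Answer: 72900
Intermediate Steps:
E = -270 (E = -54*5 = -3*90 = -270)
E² = (-270)² = 72900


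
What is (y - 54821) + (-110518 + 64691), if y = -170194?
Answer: -270842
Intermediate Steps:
(y - 54821) + (-110518 + 64691) = (-170194 - 54821) + (-110518 + 64691) = -225015 - 45827 = -270842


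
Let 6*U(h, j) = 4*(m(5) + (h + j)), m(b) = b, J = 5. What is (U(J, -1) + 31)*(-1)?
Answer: -37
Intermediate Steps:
U(h, j) = 10/3 + 2*h/3 + 2*j/3 (U(h, j) = (4*(5 + (h + j)))/6 = (4*(5 + h + j))/6 = (20 + 4*h + 4*j)/6 = 10/3 + 2*h/3 + 2*j/3)
(U(J, -1) + 31)*(-1) = ((10/3 + (2/3)*5 + (2/3)*(-1)) + 31)*(-1) = ((10/3 + 10/3 - 2/3) + 31)*(-1) = (6 + 31)*(-1) = 37*(-1) = -37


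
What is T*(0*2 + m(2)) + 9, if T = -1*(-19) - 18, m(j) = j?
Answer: 11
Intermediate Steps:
T = 1 (T = 19 - 18 = 1)
T*(0*2 + m(2)) + 9 = 1*(0*2 + 2) + 9 = 1*(0 + 2) + 9 = 1*2 + 9 = 2 + 9 = 11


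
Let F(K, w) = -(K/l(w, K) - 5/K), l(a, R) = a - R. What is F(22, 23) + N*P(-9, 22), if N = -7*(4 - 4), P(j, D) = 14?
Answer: -479/22 ≈ -21.773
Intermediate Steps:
N = 0 (N = -7*0 = 0)
F(K, w) = 5/K - K/(w - K) (F(K, w) = -(K/(w - K) - 5/K) = -(-5/K + K/(w - K)) = 5/K - K/(w - K))
F(22, 23) + N*P(-9, 22) = (5/22 + 22/(22 - 1*23)) + 0*14 = (5*(1/22) + 22/(22 - 23)) + 0 = (5/22 + 22/(-1)) + 0 = (5/22 + 22*(-1)) + 0 = (5/22 - 22) + 0 = -479/22 + 0 = -479/22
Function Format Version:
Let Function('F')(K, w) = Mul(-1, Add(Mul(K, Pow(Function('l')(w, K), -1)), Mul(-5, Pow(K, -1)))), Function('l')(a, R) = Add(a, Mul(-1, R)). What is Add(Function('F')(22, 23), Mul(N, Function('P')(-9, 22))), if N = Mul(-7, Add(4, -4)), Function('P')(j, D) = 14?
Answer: Rational(-479, 22) ≈ -21.773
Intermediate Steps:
N = 0 (N = Mul(-7, 0) = 0)
Function('F')(K, w) = Add(Mul(5, Pow(K, -1)), Mul(-1, K, Pow(Add(w, Mul(-1, K)), -1))) (Function('F')(K, w) = Mul(-1, Add(Mul(K, Pow(Add(w, Mul(-1, K)), -1)), Mul(-5, Pow(K, -1)))) = Mul(-1, Add(Mul(-5, Pow(K, -1)), Mul(K, Pow(Add(w, Mul(-1, K)), -1)))) = Add(Mul(5, Pow(K, -1)), Mul(-1, K, Pow(Add(w, Mul(-1, K)), -1))))
Add(Function('F')(22, 23), Mul(N, Function('P')(-9, 22))) = Add(Add(Mul(5, Pow(22, -1)), Mul(22, Pow(Add(22, Mul(-1, 23)), -1))), Mul(0, 14)) = Add(Add(Mul(5, Rational(1, 22)), Mul(22, Pow(Add(22, -23), -1))), 0) = Add(Add(Rational(5, 22), Mul(22, Pow(-1, -1))), 0) = Add(Add(Rational(5, 22), Mul(22, -1)), 0) = Add(Add(Rational(5, 22), -22), 0) = Add(Rational(-479, 22), 0) = Rational(-479, 22)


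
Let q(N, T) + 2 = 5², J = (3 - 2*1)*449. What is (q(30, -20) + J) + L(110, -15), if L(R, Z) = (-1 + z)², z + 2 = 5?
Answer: 476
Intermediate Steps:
z = 3 (z = -2 + 5 = 3)
J = 449 (J = (3 - 2)*449 = 1*449 = 449)
q(N, T) = 23 (q(N, T) = -2 + 5² = -2 + 25 = 23)
L(R, Z) = 4 (L(R, Z) = (-1 + 3)² = 2² = 4)
(q(30, -20) + J) + L(110, -15) = (23 + 449) + 4 = 472 + 4 = 476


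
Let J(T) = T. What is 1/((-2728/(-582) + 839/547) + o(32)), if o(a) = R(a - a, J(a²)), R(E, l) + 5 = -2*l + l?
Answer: -159177/162802876 ≈ -0.00097773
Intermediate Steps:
R(E, l) = -5 - l (R(E, l) = -5 + (-2*l + l) = -5 - l)
o(a) = -5 - a²
1/((-2728/(-582) + 839/547) + o(32)) = 1/((-2728/(-582) + 839/547) + (-5 - 1*32²)) = 1/((-2728*(-1/582) + 839*(1/547)) + (-5 - 1*1024)) = 1/((1364/291 + 839/547) + (-5 - 1024)) = 1/(990257/159177 - 1029) = 1/(-162802876/159177) = -159177/162802876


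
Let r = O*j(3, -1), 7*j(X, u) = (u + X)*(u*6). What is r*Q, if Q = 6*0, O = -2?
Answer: 0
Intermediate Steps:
j(X, u) = 6*u*(X + u)/7 (j(X, u) = ((u + X)*(u*6))/7 = ((X + u)*(6*u))/7 = (6*u*(X + u))/7 = 6*u*(X + u)/7)
Q = 0
r = 24/7 (r = -12*(-1)*(3 - 1)/7 = -12*(-1)*2/7 = -2*(-12/7) = 24/7 ≈ 3.4286)
r*Q = (24/7)*0 = 0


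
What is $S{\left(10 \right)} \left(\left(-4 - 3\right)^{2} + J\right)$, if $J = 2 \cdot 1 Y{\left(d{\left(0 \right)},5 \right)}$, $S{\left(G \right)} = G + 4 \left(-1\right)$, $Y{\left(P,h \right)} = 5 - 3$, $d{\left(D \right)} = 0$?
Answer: $318$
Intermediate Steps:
$Y{\left(P,h \right)} = 2$
$S{\left(G \right)} = -4 + G$ ($S{\left(G \right)} = G - 4 = -4 + G$)
$J = 4$ ($J = 2 \cdot 1 \cdot 2 = 2 \cdot 2 = 4$)
$S{\left(10 \right)} \left(\left(-4 - 3\right)^{2} + J\right) = \left(-4 + 10\right) \left(\left(-4 - 3\right)^{2} + 4\right) = 6 \left(\left(-7\right)^{2} + 4\right) = 6 \left(49 + 4\right) = 6 \cdot 53 = 318$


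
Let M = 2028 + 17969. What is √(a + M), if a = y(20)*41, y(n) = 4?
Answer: √20161 ≈ 141.99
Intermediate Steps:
M = 19997
a = 164 (a = 4*41 = 164)
√(a + M) = √(164 + 19997) = √20161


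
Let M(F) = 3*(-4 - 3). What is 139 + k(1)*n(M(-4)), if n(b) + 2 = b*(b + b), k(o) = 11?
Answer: 9819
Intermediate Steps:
M(F) = -21 (M(F) = 3*(-7) = -21)
n(b) = -2 + 2*b² (n(b) = -2 + b*(b + b) = -2 + b*(2*b) = -2 + 2*b²)
139 + k(1)*n(M(-4)) = 139 + 11*(-2 + 2*(-21)²) = 139 + 11*(-2 + 2*441) = 139 + 11*(-2 + 882) = 139 + 11*880 = 139 + 9680 = 9819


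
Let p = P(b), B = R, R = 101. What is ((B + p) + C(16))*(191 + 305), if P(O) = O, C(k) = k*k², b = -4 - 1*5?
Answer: 2077248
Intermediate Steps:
b = -9 (b = -4 - 5 = -9)
C(k) = k³
B = 101
p = -9
((B + p) + C(16))*(191 + 305) = ((101 - 9) + 16³)*(191 + 305) = (92 + 4096)*496 = 4188*496 = 2077248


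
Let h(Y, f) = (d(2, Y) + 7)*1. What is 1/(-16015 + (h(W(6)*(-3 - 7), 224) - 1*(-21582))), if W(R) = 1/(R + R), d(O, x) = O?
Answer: 1/5576 ≈ 0.00017934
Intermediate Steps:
W(R) = 1/(2*R)
h(Y, f) = 9 (h(Y, f) = (2 + 7)*1 = 9*1 = 9)
1/(-16015 + (h(W(6)*(-3 - 7), 224) - 1*(-21582))) = 1/(-16015 + (9 - 1*(-21582))) = 1/(-16015 + (9 + 21582)) = 1/(-16015 + 21591) = 1/5576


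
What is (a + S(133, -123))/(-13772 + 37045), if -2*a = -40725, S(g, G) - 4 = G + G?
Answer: 40241/46546 ≈ 0.86454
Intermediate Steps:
S(g, G) = 4 + 2*G (S(g, G) = 4 + (G + G) = 4 + 2*G)
a = 40725/2 (a = -1/2*(-40725) = 40725/2 ≈ 20363.)
(a + S(133, -123))/(-13772 + 37045) = (40725/2 + (4 + 2*(-123)))/(-13772 + 37045) = (40725/2 + (4 - 246))/23273 = (40725/2 - 242)*(1/23273) = (40241/2)*(1/23273) = 40241/46546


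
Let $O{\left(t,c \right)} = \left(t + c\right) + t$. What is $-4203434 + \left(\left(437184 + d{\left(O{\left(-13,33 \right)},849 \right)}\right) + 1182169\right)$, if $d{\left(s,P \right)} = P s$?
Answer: $-2578138$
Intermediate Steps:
$O{\left(t,c \right)} = c + 2 t$ ($O{\left(t,c \right)} = \left(c + t\right) + t = c + 2 t$)
$-4203434 + \left(\left(437184 + d{\left(O{\left(-13,33 \right)},849 \right)}\right) + 1182169\right) = -4203434 + \left(\left(437184 + 849 \left(33 + 2 \left(-13\right)\right)\right) + 1182169\right) = -4203434 + \left(\left(437184 + 849 \left(33 - 26\right)\right) + 1182169\right) = -4203434 + \left(\left(437184 + 849 \cdot 7\right) + 1182169\right) = -4203434 + \left(\left(437184 + 5943\right) + 1182169\right) = -4203434 + \left(443127 + 1182169\right) = -4203434 + 1625296 = -2578138$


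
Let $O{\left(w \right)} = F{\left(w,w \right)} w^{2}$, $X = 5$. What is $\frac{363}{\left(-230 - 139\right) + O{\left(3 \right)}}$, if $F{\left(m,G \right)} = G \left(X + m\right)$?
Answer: $- \frac{121}{51} \approx -2.3725$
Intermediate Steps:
$F{\left(m,G \right)} = G \left(5 + m\right)$
$O{\left(w \right)} = w^{3} \left(5 + w\right)$ ($O{\left(w \right)} = w \left(5 + w\right) w^{2} = w^{3} \left(5 + w\right)$)
$\frac{363}{\left(-230 - 139\right) + O{\left(3 \right)}} = \frac{363}{\left(-230 - 139\right) + 3^{3} \left(5 + 3\right)} = \frac{363}{-369 + 27 \cdot 8} = \frac{363}{-369 + 216} = \frac{363}{-153} = 363 \left(- \frac{1}{153}\right) = - \frac{121}{51}$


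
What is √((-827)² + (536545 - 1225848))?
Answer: I*√5374 ≈ 73.308*I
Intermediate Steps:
√((-827)² + (536545 - 1225848)) = √(683929 - 689303) = √(-5374) = I*√5374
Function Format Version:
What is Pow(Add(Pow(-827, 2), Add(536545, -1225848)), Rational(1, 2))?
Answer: Mul(I, Pow(5374, Rational(1, 2))) ≈ Mul(73.308, I)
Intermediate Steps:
Pow(Add(Pow(-827, 2), Add(536545, -1225848)), Rational(1, 2)) = Pow(Add(683929, -689303), Rational(1, 2)) = Pow(-5374, Rational(1, 2)) = Mul(I, Pow(5374, Rational(1, 2)))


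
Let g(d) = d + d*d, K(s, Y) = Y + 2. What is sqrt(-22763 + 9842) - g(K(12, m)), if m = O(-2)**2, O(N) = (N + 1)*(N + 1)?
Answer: -12 + I*sqrt(12921) ≈ -12.0 + 113.67*I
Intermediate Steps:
O(N) = (1 + N)**2 (O(N) = (1 + N)*(1 + N) = (1 + N)**2)
m = 1 (m = ((1 - 2)**2)**2 = ((-1)**2)**2 = 1**2 = 1)
K(s, Y) = 2 + Y
g(d) = d + d**2
sqrt(-22763 + 9842) - g(K(12, m)) = sqrt(-22763 + 9842) - (2 + 1)*(1 + (2 + 1)) = sqrt(-12921) - 3*(1 + 3) = I*sqrt(12921) - 3*4 = I*sqrt(12921) - 1*12 = I*sqrt(12921) - 12 = -12 + I*sqrt(12921)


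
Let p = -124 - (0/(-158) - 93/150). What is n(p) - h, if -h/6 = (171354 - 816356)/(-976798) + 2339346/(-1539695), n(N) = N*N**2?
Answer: -35308963073164789239749/18799637457625000 ≈ -1.8782e+6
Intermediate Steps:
p = -6169/50 (p = -124 - (0*(-1/158) - 93*1/150) = -124 - (0 - 31/50) = -124 - 1*(-31/50) = -124 + 31/50 = -6169/50 ≈ -123.38)
n(N) = N**3
h = 3875886419154/751985498305 (h = -6*((171354 - 816356)/(-976798) + 2339346/(-1539695)) = -6*(-645002*(-1/976798) + 2339346*(-1/1539695)) = -6*(322501/488399 - 2339346/1539695) = -6*(-645981069859/751985498305) = 3875886419154/751985498305 ≈ 5.1542)
n(p) - h = (-6169/50)**3 - 1*3875886419154/751985498305 = -234770924809/125000 - 3875886419154/751985498305 = -35308963073164789239749/18799637457625000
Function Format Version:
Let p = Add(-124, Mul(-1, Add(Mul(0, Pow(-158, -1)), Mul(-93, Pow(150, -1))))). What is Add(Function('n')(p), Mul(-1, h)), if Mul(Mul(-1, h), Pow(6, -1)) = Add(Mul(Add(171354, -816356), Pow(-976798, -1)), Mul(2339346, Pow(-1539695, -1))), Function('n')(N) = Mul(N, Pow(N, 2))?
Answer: Rational(-35308963073164789239749, 18799637457625000) ≈ -1.8782e+6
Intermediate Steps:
p = Rational(-6169, 50) (p = Add(-124, Mul(-1, Add(Mul(0, Rational(-1, 158)), Mul(-93, Rational(1, 150))))) = Add(-124, Mul(-1, Add(0, Rational(-31, 50)))) = Add(-124, Mul(-1, Rational(-31, 50))) = Add(-124, Rational(31, 50)) = Rational(-6169, 50) ≈ -123.38)
Function('n')(N) = Pow(N, 3)
h = Rational(3875886419154, 751985498305) (h = Mul(-6, Add(Mul(Add(171354, -816356), Pow(-976798, -1)), Mul(2339346, Pow(-1539695, -1)))) = Mul(-6, Add(Mul(-645002, Rational(-1, 976798)), Mul(2339346, Rational(-1, 1539695)))) = Mul(-6, Add(Rational(322501, 488399), Rational(-2339346, 1539695))) = Mul(-6, Rational(-645981069859, 751985498305)) = Rational(3875886419154, 751985498305) ≈ 5.1542)
Add(Function('n')(p), Mul(-1, h)) = Add(Pow(Rational(-6169, 50), 3), Mul(-1, Rational(3875886419154, 751985498305))) = Add(Rational(-234770924809, 125000), Rational(-3875886419154, 751985498305)) = Rational(-35308963073164789239749, 18799637457625000)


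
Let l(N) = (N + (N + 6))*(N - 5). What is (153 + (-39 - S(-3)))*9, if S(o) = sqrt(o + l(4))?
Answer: 1026 - 9*I*sqrt(17) ≈ 1026.0 - 37.108*I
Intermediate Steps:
l(N) = (-5 + N)*(6 + 2*N) (l(N) = (N + (6 + N))*(-5 + N) = (6 + 2*N)*(-5 + N) = (-5 + N)*(6 + 2*N))
S(o) = sqrt(-14 + o) (S(o) = sqrt(o + (-30 - 4*4 + 2*4**2)) = sqrt(o + (-30 - 16 + 2*16)) = sqrt(o + (-30 - 16 + 32)) = sqrt(o - 14) = sqrt(-14 + o))
(153 + (-39 - S(-3)))*9 = (153 + (-39 - sqrt(-14 - 3)))*9 = (153 + (-39 - sqrt(-17)))*9 = (153 + (-39 - I*sqrt(17)))*9 = (114 - I*sqrt(17))*9 = 1026 - 9*I*sqrt(17)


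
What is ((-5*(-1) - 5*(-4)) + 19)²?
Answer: 1936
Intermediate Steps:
((-5*(-1) - 5*(-4)) + 19)² = ((5 + 20) + 19)² = (25 + 19)² = 44² = 1936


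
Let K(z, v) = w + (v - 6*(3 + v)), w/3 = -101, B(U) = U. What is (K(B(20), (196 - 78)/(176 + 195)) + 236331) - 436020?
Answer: -74204300/371 ≈ -2.0001e+5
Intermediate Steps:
w = -303 (w = 3*(-101) = -303)
K(z, v) = -321 - 5*v (K(z, v) = -303 + (v - 6*(3 + v)) = -303 + (v + (-18 - 6*v)) = -303 + (-18 - 5*v) = -321 - 5*v)
(K(B(20), (196 - 78)/(176 + 195)) + 236331) - 436020 = ((-321 - 5*(196 - 78)/(176 + 195)) + 236331) - 436020 = ((-321 - 590/371) + 236331) - 436020 = (-119681/371 + 236331) - 436020 = 87559120/371 - 436020 = -74204300/371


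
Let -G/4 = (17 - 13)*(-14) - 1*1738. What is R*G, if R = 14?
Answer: 100464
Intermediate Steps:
G = 7176 (G = -4*((17 - 13)*(-14) - 1*1738) = -4*(4*(-14) - 1738) = -4*(-56 - 1738) = -4*(-1794) = 7176)
R*G = 14*7176 = 100464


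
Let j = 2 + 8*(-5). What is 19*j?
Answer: -722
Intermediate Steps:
j = -38 (j = 2 - 40 = -38)
19*j = 19*(-38) = -722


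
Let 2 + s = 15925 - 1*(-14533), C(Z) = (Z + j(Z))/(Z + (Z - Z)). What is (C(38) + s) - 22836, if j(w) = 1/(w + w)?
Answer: 22009449/2888 ≈ 7621.0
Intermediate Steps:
j(w) = 1/(2*w)
C(Z) = (Z + 1/(2*Z))/Z (C(Z) = (Z + 1/(2*Z))/(Z + (Z - Z)) = (Z + 1/(2*Z))/(Z + 0) = (Z + 1/(2*Z))/Z)
s = 30456 (s = -2 + (15925 - 1*(-14533)) = -2 + (15925 + 14533) = -2 + 30458 = 30456)
(C(38) + s) - 22836 = ((1 + (½)/38²) + 30456) - 22836 = ((1 + (½)*(1/1444)) + 30456) - 22836 = ((1 + 1/2888) + 30456) - 22836 = (2889/2888 + 30456) - 22836 = 87959817/2888 - 22836 = 22009449/2888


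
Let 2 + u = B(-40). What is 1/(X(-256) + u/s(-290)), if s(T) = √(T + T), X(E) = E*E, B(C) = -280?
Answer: 9502720/622770277801 - 141*I*√145/622770277801 ≈ 1.5259e-5 - 2.7263e-9*I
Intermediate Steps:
X(E) = E²
u = -282 (u = -2 - 280 = -282)
s(T) = √2*√T (s(T) = √(2*T) = √2*√T)
1/(X(-256) + u/s(-290)) = 1/((-256)² - 282*(-I*√145/290)) = 1/(65536 - 282*(-I*√145/290)) = 1/(65536 - (-141)*I*√145/145) = 1/(65536 + 141*I*√145/145)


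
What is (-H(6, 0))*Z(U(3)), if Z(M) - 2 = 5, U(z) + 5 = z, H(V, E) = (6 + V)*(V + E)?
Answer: -504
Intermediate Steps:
H(V, E) = (6 + V)*(E + V)
U(z) = -5 + z
Z(M) = 7 (Z(M) = 2 + 5 = 7)
(-H(6, 0))*Z(U(3)) = -(6² + 6*0 + 6*6 + 0*6)*7 = -(36 + 0 + 36 + 0)*7 = -1*72*7 = -72*7 = -504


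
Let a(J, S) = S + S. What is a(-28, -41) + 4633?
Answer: 4551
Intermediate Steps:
a(J, S) = 2*S
a(-28, -41) + 4633 = 2*(-41) + 4633 = -82 + 4633 = 4551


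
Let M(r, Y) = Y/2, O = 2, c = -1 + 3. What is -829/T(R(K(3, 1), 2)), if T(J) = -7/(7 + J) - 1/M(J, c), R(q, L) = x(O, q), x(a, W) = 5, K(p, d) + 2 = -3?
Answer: 9948/19 ≈ 523.58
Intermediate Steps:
c = 2
K(p, d) = -5 (K(p, d) = -2 - 3 = -5)
M(r, Y) = Y/2 (M(r, Y) = Y*(½) = Y/2)
R(q, L) = 5
T(J) = -1 - 7/(7 + J) (T(J) = -7/(7 + J) - 1/((½)*2) = -7/(7 + J) - 1/1 = -7/(7 + J) - 1*1 = -7/(7 + J) - 1 = -1 - 7/(7 + J))
-829/T(R(K(3, 1), 2)) = -829*(7 + 5)/(-14 - 1*5) = -829*12/(-14 - 5) = -829/((1/12)*(-19)) = -829/(-19/12) = -829*(-12/19) = 9948/19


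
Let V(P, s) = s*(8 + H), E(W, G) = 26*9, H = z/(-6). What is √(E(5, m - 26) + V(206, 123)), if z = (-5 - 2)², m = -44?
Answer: √854/2 ≈ 14.612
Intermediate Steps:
z = 49 (z = (-7)² = 49)
H = -49/6 (H = 49/(-6) = 49*(-⅙) = -49/6 ≈ -8.1667)
E(W, G) = 234
V(P, s) = -s/6 (V(P, s) = s*(8 - 49/6) = s*(-⅙) = -s/6)
√(E(5, m - 26) + V(206, 123)) = √(234 - ⅙*123) = √(234 - 41/2) = √(427/2) = √854/2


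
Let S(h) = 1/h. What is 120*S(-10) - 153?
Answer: -165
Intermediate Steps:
120*S(-10) - 153 = 120/(-10) - 153 = 120*(-⅒) - 153 = -12 - 153 = -165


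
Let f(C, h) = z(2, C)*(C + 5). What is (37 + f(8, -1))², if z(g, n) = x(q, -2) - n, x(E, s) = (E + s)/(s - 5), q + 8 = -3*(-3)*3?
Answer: 476100/49 ≈ 9716.3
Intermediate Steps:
q = 19 (q = -8 - 3*(-3)*3 = -8 + 9*3 = -8 + 27 = 19)
x(E, s) = (E + s)/(-5 + s)
z(g, n) = -17/7 - n (z(g, n) = (19 - 2)/(-5 - 2) - n = 17/(-7) - n = -⅐*17 - n = -17/7 - n)
f(C, h) = (5 + C)*(-17/7 - C) (f(C, h) = (-17/7 - C)*(C + 5) = (-17/7 - C)*(5 + C) = (5 + C)*(-17/7 - C))
(37 + f(8, -1))² = (37 - (5 + 8)*(17 + 7*8)/7)² = (37 - ⅐*13*(17 + 56))² = (37 - ⅐*13*73)² = (37 - 949/7)² = (-690/7)² = 476100/49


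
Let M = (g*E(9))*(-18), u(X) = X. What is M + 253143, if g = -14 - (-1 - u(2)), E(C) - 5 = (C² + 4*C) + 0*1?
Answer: 277299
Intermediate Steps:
E(C) = 5 + C² + 4*C (E(C) = 5 + ((C² + 4*C) + 0*1) = 5 + ((C² + 4*C) + 0) = 5 + (C² + 4*C) = 5 + C² + 4*C)
g = -11 (g = -14 - (-1 - 1*2) = -14 - (-1 - 2) = -14 - 1*(-3) = -14 + 3 = -11)
M = 24156 (M = -11*(5 + 9² + 4*9)*(-18) = -11*(5 + 81 + 36)*(-18) = -11*122*(-18) = -1342*(-18) = 24156)
M + 253143 = 24156 + 253143 = 277299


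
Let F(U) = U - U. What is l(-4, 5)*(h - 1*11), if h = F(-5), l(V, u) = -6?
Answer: 66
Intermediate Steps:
F(U) = 0
h = 0
l(-4, 5)*(h - 1*11) = -6*(0 - 1*11) = -6*(0 - 11) = -6*(-11) = 66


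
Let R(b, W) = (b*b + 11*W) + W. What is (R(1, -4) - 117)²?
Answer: 26896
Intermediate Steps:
R(b, W) = b² + 12*W (R(b, W) = (b² + 11*W) + W = b² + 12*W)
(R(1, -4) - 117)² = ((1² + 12*(-4)) - 117)² = ((1 - 48) - 117)² = (-47 - 117)² = (-164)² = 26896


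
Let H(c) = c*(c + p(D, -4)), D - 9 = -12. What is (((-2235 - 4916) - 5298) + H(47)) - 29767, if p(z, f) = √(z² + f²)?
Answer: -39772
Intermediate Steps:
D = -3 (D = 9 - 12 = -3)
p(z, f) = √(f² + z²)
H(c) = c*(5 + c) (H(c) = c*(c + √((-4)² + (-3)²)) = c*(c + √(16 + 9)) = c*(c + √25) = c*(c + 5) = c*(5 + c))
(((-2235 - 4916) - 5298) + H(47)) - 29767 = (((-2235 - 4916) - 5298) + 47*(5 + 47)) - 29767 = ((-7151 - 5298) + 47*52) - 29767 = (-12449 + 2444) - 29767 = -10005 - 29767 = -39772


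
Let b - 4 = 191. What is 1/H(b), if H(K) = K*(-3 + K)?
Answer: 1/37440 ≈ 2.6709e-5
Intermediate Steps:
b = 195 (b = 4 + 191 = 195)
1/H(b) = 1/(195*(-3 + 195)) = 1/(195*192) = 1/37440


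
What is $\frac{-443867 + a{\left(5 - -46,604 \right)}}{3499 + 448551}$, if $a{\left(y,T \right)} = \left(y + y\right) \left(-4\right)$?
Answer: $- \frac{17771}{18082} \approx -0.9828$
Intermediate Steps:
$a{\left(y,T \right)} = - 8 y$ ($a{\left(y,T \right)} = 2 y \left(-4\right) = - 8 y$)
$\frac{-443867 + a{\left(5 - -46,604 \right)}}{3499 + 448551} = \frac{-443867 - 8 \left(5 - -46\right)}{3499 + 448551} = \frac{-443867 - 8 \left(5 + 46\right)}{452050} = \left(-443867 - 408\right) \frac{1}{452050} = \left(-444275\right) \frac{1}{452050} = - \frac{17771}{18082}$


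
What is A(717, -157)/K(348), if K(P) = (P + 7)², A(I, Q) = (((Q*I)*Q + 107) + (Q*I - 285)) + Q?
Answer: 17560429/126025 ≈ 139.34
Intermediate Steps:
A(I, Q) = -178 + Q + I*Q + I*Q² (A(I, Q) = (((I*Q)*Q + 107) + (I*Q - 285)) + Q = ((I*Q² + 107) + (-285 + I*Q)) + Q = ((107 + I*Q²) + (-285 + I*Q)) + Q = (-178 + I*Q + I*Q²) + Q = -178 + Q + I*Q + I*Q²)
K(P) = (7 + P)²
A(717, -157)/K(348) = (-178 - 157 + 717*(-157) + 717*(-157)²)/((7 + 348)²) = (-178 - 157 - 112569 + 717*24649)/(355²) = (-178 - 157 - 112569 + 17673333)/126025 = 17560429*(1/126025) = 17560429/126025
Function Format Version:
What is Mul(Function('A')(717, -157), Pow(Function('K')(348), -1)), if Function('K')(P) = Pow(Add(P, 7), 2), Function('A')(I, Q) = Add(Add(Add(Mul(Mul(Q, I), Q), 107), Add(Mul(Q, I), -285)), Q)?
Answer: Rational(17560429, 126025) ≈ 139.34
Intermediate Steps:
Function('A')(I, Q) = Add(-178, Q, Mul(I, Q), Mul(I, Pow(Q, 2))) (Function('A')(I, Q) = Add(Add(Add(Mul(Mul(I, Q), Q), 107), Add(Mul(I, Q), -285)), Q) = Add(Add(Add(Mul(I, Pow(Q, 2)), 107), Add(-285, Mul(I, Q))), Q) = Add(Add(Add(107, Mul(I, Pow(Q, 2))), Add(-285, Mul(I, Q))), Q) = Add(Add(-178, Mul(I, Q), Mul(I, Pow(Q, 2))), Q) = Add(-178, Q, Mul(I, Q), Mul(I, Pow(Q, 2))))
Function('K')(P) = Pow(Add(7, P), 2)
Mul(Function('A')(717, -157), Pow(Function('K')(348), -1)) = Mul(Add(-178, -157, Mul(717, -157), Mul(717, Pow(-157, 2))), Pow(Pow(Add(7, 348), 2), -1)) = Mul(Add(-178, -157, -112569, Mul(717, 24649)), Pow(Pow(355, 2), -1)) = Mul(Add(-178, -157, -112569, 17673333), Pow(126025, -1)) = Mul(17560429, Rational(1, 126025)) = Rational(17560429, 126025)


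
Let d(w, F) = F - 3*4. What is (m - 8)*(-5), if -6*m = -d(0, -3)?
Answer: 105/2 ≈ 52.500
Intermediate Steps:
d(w, F) = -12 + F (d(w, F) = F - 12 = -12 + F)
m = -5/2 (m = -(-1)*(-12 - 3)/6 = -(-1)*(-15)/6 = -1/6*15 = -5/2 ≈ -2.5000)
(m - 8)*(-5) = (-5/2 - 8)*(-5) = -21/2*(-5) = 105/2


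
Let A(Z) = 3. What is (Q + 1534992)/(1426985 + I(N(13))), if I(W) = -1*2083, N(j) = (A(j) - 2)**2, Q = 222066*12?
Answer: 2099892/712451 ≈ 2.9474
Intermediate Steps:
Q = 2664792
N(j) = 1 (N(j) = (3 - 2)**2 = 1**2 = 1)
I(W) = -2083
(Q + 1534992)/(1426985 + I(N(13))) = (2664792 + 1534992)/(1426985 - 2083) = 4199784/1424902 = 4199784*(1/1424902) = 2099892/712451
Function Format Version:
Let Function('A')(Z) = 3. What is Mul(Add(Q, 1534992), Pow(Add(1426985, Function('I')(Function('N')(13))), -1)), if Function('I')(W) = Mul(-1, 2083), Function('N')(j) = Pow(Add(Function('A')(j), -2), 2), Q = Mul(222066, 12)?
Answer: Rational(2099892, 712451) ≈ 2.9474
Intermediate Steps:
Q = 2664792
Function('N')(j) = 1 (Function('N')(j) = Pow(Add(3, -2), 2) = Pow(1, 2) = 1)
Function('I')(W) = -2083
Mul(Add(Q, 1534992), Pow(Add(1426985, Function('I')(Function('N')(13))), -1)) = Mul(Add(2664792, 1534992), Pow(Add(1426985, -2083), -1)) = Mul(4199784, Pow(1424902, -1)) = Mul(4199784, Rational(1, 1424902)) = Rational(2099892, 712451)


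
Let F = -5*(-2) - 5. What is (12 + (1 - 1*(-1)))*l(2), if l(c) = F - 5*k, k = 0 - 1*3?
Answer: 280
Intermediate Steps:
k = -3 (k = 0 - 3 = -3)
F = 5 (F = 10 - 5 = 5)
l(c) = 20 (l(c) = 5 - 5*(-3) = 5 + 15 = 20)
(12 + (1 - 1*(-1)))*l(2) = (12 + (1 - 1*(-1)))*20 = (12 + (1 + 1))*20 = (12 + 2)*20 = 14*20 = 280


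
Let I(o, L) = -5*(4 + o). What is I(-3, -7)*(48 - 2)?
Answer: -230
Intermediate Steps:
I(o, L) = -20 - 5*o
I(-3, -7)*(48 - 2) = (-20 - 5*(-3))*(48 - 2) = (-20 + 15)*46 = -5*46 = -230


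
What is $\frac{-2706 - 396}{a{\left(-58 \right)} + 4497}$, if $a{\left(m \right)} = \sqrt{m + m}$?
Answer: $- \frac{13949694}{20223125} + \frac{6204 i \sqrt{29}}{20223125} \approx -0.68979 + 0.001652 i$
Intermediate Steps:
$a{\left(m \right)} = \sqrt{2} \sqrt{m}$ ($a{\left(m \right)} = \sqrt{2 m} = \sqrt{2} \sqrt{m}$)
$\frac{-2706 - 396}{a{\left(-58 \right)} + 4497} = \frac{-2706 - 396}{\sqrt{2} \sqrt{-58} + 4497} = - \frac{3102}{\sqrt{2} i \sqrt{58} + 4497} = - \frac{3102}{2 i \sqrt{29} + 4497} = - \frac{3102}{4497 + 2 i \sqrt{29}}$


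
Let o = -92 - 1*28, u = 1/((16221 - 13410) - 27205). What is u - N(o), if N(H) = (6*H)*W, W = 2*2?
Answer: 70254719/24394 ≈ 2880.0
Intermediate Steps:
u = -1/24394 (u = 1/(2811 - 27205) = 1/(-24394) = -1/24394 ≈ -4.0994e-5)
o = -120 (o = -92 - 28 = -120)
W = 4
N(H) = 24*H (N(H) = (6*H)*4 = 24*H)
u - N(o) = -1/24394 - 24*(-120) = -1/24394 - 1*(-2880) = -1/24394 + 2880 = 70254719/24394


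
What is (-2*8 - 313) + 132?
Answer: -197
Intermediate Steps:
(-2*8 - 313) + 132 = (-16 - 313) + 132 = -329 + 132 = -197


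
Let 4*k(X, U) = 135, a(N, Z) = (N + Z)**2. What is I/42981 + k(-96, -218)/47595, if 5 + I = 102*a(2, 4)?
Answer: 46928393/545514852 ≈ 0.086026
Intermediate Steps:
k(X, U) = 135/4 (k(X, U) = (1/4)*135 = 135/4)
I = 3667 (I = -5 + 102*(2 + 4)**2 = -5 + 102*6**2 = -5 + 102*36 = -5 + 3672 = 3667)
I/42981 + k(-96, -218)/47595 = 3667/42981 + (135/4)/47595 = 3667*(1/42981) + (135/4)*(1/47595) = 3667/42981 + 9/12692 = 46928393/545514852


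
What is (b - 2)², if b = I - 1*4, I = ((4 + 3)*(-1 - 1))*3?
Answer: 2304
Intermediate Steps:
I = -42 (I = (7*(-2))*3 = -14*3 = -42)
b = -46 (b = -42 - 1*4 = -42 - 4 = -46)
(b - 2)² = (-46 - 2)² = (-48)² = 2304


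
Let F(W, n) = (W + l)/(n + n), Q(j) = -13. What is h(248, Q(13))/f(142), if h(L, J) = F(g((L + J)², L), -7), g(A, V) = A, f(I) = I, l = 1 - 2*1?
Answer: -13806/497 ≈ -27.779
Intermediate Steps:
l = -1 (l = 1 - 2 = -1)
F(W, n) = (-1 + W)/(2*n) (F(W, n) = (W - 1)/(n + n) = (-1 + W)/((2*n)) = (-1 + W)*(1/(2*n)) = (-1 + W)/(2*n))
h(L, J) = 1/14 - (J + L)²/14 (h(L, J) = (½)*(-1 + (L + J)²)/(-7) = (½)*(-⅐)*(-1 + (J + L)²) = 1/14 - (J + L)²/14)
h(248, Q(13))/f(142) = (1/14 - (-13 + 248)²/14)/142 = (1/14 - 1/14*235²)*(1/142) = (1/14 - 1/14*55225)*(1/142) = (1/14 - 55225/14)*(1/142) = -27612/7*1/142 = -13806/497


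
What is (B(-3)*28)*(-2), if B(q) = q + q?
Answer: 336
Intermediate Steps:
B(q) = 2*q
(B(-3)*28)*(-2) = ((2*(-3))*28)*(-2) = -6*28*(-2) = -168*(-2) = 336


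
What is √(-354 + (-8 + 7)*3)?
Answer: I*√357 ≈ 18.894*I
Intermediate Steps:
√(-354 + (-8 + 7)*3) = √(-354 - 1*3) = √(-354 - 3) = √(-357) = I*√357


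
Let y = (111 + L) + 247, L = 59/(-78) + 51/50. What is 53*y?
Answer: 18513271/975 ≈ 18988.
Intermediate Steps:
L = 257/975 (L = 59*(-1/78) + 51*(1/50) = -59/78 + 51/50 = 257/975 ≈ 0.26359)
y = 349307/975 (y = (111 + 257/975) + 247 = 108482/975 + 247 = 349307/975 ≈ 358.26)
53*y = 53*(349307/975) = 18513271/975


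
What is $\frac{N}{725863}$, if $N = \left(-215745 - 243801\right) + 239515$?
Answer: $- \frac{220031}{725863} \approx -0.30313$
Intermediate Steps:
$N = -220031$ ($N = -459546 + 239515 = -220031$)
$\frac{N}{725863} = - \frac{220031}{725863}$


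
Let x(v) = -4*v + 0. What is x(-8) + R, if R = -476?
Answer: -444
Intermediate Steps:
x(v) = -4*v
x(-8) + R = -4*(-8) - 476 = 32 - 476 = -444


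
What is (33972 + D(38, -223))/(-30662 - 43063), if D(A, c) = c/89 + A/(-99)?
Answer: -299301833/649590975 ≈ -0.46075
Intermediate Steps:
D(A, c) = -A/99 + c/89 (D(A, c) = c*(1/89) + A*(-1/99) = c/89 - A/99 = -A/99 + c/89)
(33972 + D(38, -223))/(-30662 - 43063) = (33972 + (-1/99*38 + (1/89)*(-223)))/(-30662 - 43063) = (33972 + (-38/99 - 223/89))/(-73725) = (33972 - 25459/8811)*(-1/73725) = (299301833/8811)*(-1/73725) = -299301833/649590975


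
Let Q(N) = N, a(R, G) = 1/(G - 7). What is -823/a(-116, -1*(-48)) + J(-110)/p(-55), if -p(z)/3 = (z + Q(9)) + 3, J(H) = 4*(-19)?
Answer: -4352923/129 ≈ -33744.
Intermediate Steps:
J(H) = -76
a(R, G) = 1/(-7 + G)
p(z) = -36 - 3*z (p(z) = -3*((z + 9) + 3) = -3*((9 + z) + 3) = -3*(12 + z) = -36 - 3*z)
-823/a(-116, -1*(-48)) + J(-110)/p(-55) = -823/(1/(-7 - 1*(-48))) - 76/(-36 - 3*(-55)) = -823/(1/(-7 + 48)) - 76/(-36 + 165) = -823/(1/41) - 76/129 = -823/1/41 - 76*1/129 = -823*41 - 76/129 = -33743 - 76/129 = -4352923/129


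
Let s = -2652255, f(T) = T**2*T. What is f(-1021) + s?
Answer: -1066984516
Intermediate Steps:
f(T) = T**3
f(-1021) + s = (-1021)**3 - 2652255 = -1064332261 - 2652255 = -1066984516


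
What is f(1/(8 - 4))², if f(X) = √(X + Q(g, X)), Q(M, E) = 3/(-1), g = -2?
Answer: -11/4 ≈ -2.7500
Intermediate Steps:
Q(M, E) = -3 (Q(M, E) = 3*(-1) = -3)
f(X) = √(-3 + X) (f(X) = √(X - 3) = √(-3 + X))
f(1/(8 - 4))² = (√(-3 + 1/(8 - 4)))² = (√(-3 + 1/4))² = (√(-3 + ¼))² = (√(-11/4))² = (I*√11/2)² = -11/4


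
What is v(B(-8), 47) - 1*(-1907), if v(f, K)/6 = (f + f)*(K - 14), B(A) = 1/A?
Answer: 3715/2 ≈ 1857.5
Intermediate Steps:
v(f, K) = 12*f*(-14 + K) (v(f, K) = 6*((f + f)*(K - 14)) = 6*((2*f)*(-14 + K)) = 6*(2*f*(-14 + K)) = 12*f*(-14 + K))
v(B(-8), 47) - 1*(-1907) = 12*(-14 + 47)/(-8) - 1*(-1907) = 12*(-1/8)*33 + 1907 = -99/2 + 1907 = 3715/2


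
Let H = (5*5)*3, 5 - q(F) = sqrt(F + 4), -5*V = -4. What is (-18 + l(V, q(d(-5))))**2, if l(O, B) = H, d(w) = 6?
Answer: 3249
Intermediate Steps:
V = 4/5 (V = -1/5*(-4) = 4/5 ≈ 0.80000)
q(F) = 5 - sqrt(4 + F) (q(F) = 5 - sqrt(F + 4) = 5 - sqrt(4 + F))
H = 75 (H = 25*3 = 75)
l(O, B) = 75
(-18 + l(V, q(d(-5))))**2 = (-18 + 75)**2 = 57**2 = 3249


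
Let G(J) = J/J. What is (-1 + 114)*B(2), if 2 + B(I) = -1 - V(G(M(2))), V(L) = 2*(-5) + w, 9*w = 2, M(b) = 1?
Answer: 6893/9 ≈ 765.89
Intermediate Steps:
G(J) = 1
w = 2/9 (w = (⅑)*2 = 2/9 ≈ 0.22222)
V(L) = -88/9 (V(L) = 2*(-5) + 2/9 = -10 + 2/9 = -88/9)
B(I) = 61/9 (B(I) = -2 + (-1 - 1*(-88/9)) = -2 + (-1 + 88/9) = -2 + 79/9 = 61/9)
(-1 + 114)*B(2) = (-1 + 114)*(61/9) = 113*(61/9) = 6893/9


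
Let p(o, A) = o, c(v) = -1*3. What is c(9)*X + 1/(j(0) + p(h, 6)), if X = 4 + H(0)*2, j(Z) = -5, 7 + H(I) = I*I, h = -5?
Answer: 299/10 ≈ 29.900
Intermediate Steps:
c(v) = -3
H(I) = -7 + I² (H(I) = -7 + I*I = -7 + I²)
X = -10 (X = 4 + (-7 + 0²)*2 = 4 + (-7 + 0)*2 = 4 - 7*2 = 4 - 14 = -10)
c(9)*X + 1/(j(0) + p(h, 6)) = -3*(-10) + 1/(-5 - 5) = 30 + 1/(-10) = 30 - ⅒ = 299/10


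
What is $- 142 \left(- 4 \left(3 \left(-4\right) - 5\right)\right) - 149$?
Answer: $-9805$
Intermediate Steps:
$- 142 \left(- 4 \left(3 \left(-4\right) - 5\right)\right) - 149 = - 142 \left(- 4 \left(-12 - 5\right)\right) - 149 = - 142 \left(\left(-4\right) \left(-17\right)\right) - 149 = \left(-142\right) 68 - 149 = -9656 - 149 = -9805$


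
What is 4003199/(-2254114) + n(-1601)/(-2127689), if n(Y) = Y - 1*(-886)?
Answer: -8515950785601/4796053562546 ≈ -1.7756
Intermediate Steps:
n(Y) = 886 + Y (n(Y) = Y + 886 = 886 + Y)
4003199/(-2254114) + n(-1601)/(-2127689) = 4003199/(-2254114) + (886 - 1601)/(-2127689) = 4003199*(-1/2254114) - 715*(-1/2127689) = -4003199/2254114 + 715/2127689 = -8515950785601/4796053562546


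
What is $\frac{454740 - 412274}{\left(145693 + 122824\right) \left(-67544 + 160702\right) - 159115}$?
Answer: $\frac{42466}{25014347571} \approx 1.6977 \cdot 10^{-6}$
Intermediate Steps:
$\frac{454740 - 412274}{\left(145693 + 122824\right) \left(-67544 + 160702\right) - 159115} = \frac{42466}{268517 \cdot 93158 - 159115} = \frac{42466}{25014506686 - 159115} = \frac{42466}{25014347571}$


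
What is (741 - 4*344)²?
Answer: 403225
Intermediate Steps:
(741 - 4*344)² = (741 - 1376)² = (-635)² = 403225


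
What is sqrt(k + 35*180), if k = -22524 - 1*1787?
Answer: I*sqrt(18011) ≈ 134.21*I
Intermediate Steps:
k = -24311 (k = -22524 - 1787 = -24311)
sqrt(k + 35*180) = sqrt(-24311 + 35*180) = sqrt(-24311 + 6300) = sqrt(-18011) = I*sqrt(18011)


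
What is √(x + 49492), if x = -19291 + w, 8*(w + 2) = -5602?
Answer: √117995/2 ≈ 171.75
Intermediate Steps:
w = -2809/4 (w = -2 + (⅛)*(-5602) = -2 - 2801/4 = -2809/4 ≈ -702.25)
x = -79973/4 (x = -19291 - 2809/4 = -79973/4 ≈ -19993.)
√(x + 49492) = √(-79973/4 + 49492) = √(117995/4) = √117995/2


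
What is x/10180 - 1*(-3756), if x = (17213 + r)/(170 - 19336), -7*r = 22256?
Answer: 27728804685/7382536 ≈ 3756.0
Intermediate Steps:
r = -22256/7 (r = -⅐*22256 = -22256/7 ≈ -3179.4)
x = -2655/3626 (x = (17213 - 22256/7)/(170 - 19336) = (98235/7)/(-19166) = (98235/7)*(-1/19166) = -2655/3626 ≈ -0.73221)
x/10180 - 1*(-3756) = -2655/3626/10180 - 1*(-3756) = -2655/3626*1/10180 + 3756 = -531/7382536 + 3756 = 27728804685/7382536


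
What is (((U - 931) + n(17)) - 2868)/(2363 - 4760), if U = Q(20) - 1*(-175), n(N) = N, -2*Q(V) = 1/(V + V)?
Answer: 96187/63920 ≈ 1.5048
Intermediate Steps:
Q(V) = -1/(4*V) (Q(V) = -1/(2*(V + V)) = -1/(2*V)/2 = -1/(4*V))
U = 13999/80 (U = -¼/20 - 1*(-175) = -¼*1/20 + 175 = -1/80 + 175 = 13999/80 ≈ 174.99)
(((U - 931) + n(17)) - 2868)/(2363 - 4760) = (((13999/80 - 931) + 17) - 2868)/(2363 - 4760) = ((-60481/80 + 17) - 2868)/(-2397) = (-59121/80 - 2868)*(-1/2397) = -288561/80*(-1/2397) = 96187/63920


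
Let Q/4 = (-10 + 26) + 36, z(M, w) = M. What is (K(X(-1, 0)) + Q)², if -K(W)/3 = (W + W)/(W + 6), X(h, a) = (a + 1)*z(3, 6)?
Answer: 42436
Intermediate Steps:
Q = 208 (Q = 4*((-10 + 26) + 36) = 4*(16 + 36) = 4*52 = 208)
X(h, a) = 3 + 3*a (X(h, a) = (a + 1)*3 = (1 + a)*3 = 3 + 3*a)
K(W) = -6*W/(6 + W) (K(W) = -3*(W + W)/(W + 6) = -3*2*W/(6 + W) = -6*W/(6 + W))
(K(X(-1, 0)) + Q)² = (-6*(3 + 3*0)/(6 + (3 + 3*0)) + 208)² = (-6*(3 + 0)/(6 + (3 + 0)) + 208)² = (-6*3/(6 + 3) + 208)² = (-6*3/9 + 208)² = (-6*3*⅑ + 208)² = (-2 + 208)² = 206² = 42436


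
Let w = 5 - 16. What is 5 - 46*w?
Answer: 511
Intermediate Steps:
w = -11
5 - 46*w = 5 - 46*(-11) = 5 + 506 = 511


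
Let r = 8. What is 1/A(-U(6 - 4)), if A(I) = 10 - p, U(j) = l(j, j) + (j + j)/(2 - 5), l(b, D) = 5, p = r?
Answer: ½ ≈ 0.50000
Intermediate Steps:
p = 8
U(j) = 5 - 2*j/3 (U(j) = 5 + (j + j)/(2 - 5) = 5 + (2*j)/(-3) = 5 + (2*j)*(-⅓) = 5 - 2*j/3)
A(I) = 2 (A(I) = 10 - 1*8 = 10 - 8 = 2)
1/A(-U(6 - 4)) = 1/2 = ½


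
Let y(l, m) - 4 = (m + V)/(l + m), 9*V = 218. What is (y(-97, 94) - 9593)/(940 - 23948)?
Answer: 259967/621216 ≈ 0.41848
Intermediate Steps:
V = 218/9 (V = (⅑)*218 = 218/9 ≈ 24.222)
y(l, m) = 4 + (218/9 + m)/(l + m) (y(l, m) = 4 + (m + 218/9)/(l + m) = 4 + (218/9 + m)/(l + m))
(y(-97, 94) - 9593)/(940 - 23948) = ((218/9 + 4*(-97) + 5*94)/(-97 + 94) - 9593)/(940 - 23948) = ((218/9 - 388 + 470)/(-3) - 9593)/(-23008) = (-⅓*956/9 - 9593)*(-1/23008) = (-956/27 - 9593)*(-1/23008) = -259967/27*(-1/23008) = 259967/621216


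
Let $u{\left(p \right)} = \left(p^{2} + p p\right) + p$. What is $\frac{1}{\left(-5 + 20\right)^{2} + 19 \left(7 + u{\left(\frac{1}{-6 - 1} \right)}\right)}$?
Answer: $\frac{49}{17447} \approx 0.0028085$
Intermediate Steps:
$u{\left(p \right)} = p + 2 p^{2}$ ($u{\left(p \right)} = \left(p^{2} + p^{2}\right) + p = 2 p^{2} + p = p + 2 p^{2}$)
$\frac{1}{\left(-5 + 20\right)^{2} + 19 \left(7 + u{\left(\frac{1}{-6 - 1} \right)}\right)} = \frac{1}{\left(-5 + 20\right)^{2} + 19 \left(7 + \frac{1 + \frac{2}{-6 - 1}}{-6 - 1}\right)} = \frac{1}{15^{2} + 19 \left(7 + \frac{1 + \frac{2}{-7}}{-7}\right)} = \frac{1}{225 + 19 \left(7 - \frac{1 + 2 \left(- \frac{1}{7}\right)}{7}\right)} = \frac{1}{225 + 19 \left(7 - \frac{1 - \frac{2}{7}}{7}\right)} = \frac{1}{225 + 19 \left(7 - \frac{5}{49}\right)} = \frac{1}{225 + 19 \cdot \frac{338}{49}} = \frac{1}{225 + \frac{6422}{49}} = \frac{1}{\frac{17447}{49}} = \frac{49}{17447}$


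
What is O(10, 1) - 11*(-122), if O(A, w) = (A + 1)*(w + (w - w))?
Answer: 1353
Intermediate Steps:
O(A, w) = w*(1 + A) (O(A, w) = (1 + A)*(w + 0) = (1 + A)*w = w*(1 + A))
O(10, 1) - 11*(-122) = 1*(1 + 10) - 11*(-122) = 1*11 + 1342 = 11 + 1342 = 1353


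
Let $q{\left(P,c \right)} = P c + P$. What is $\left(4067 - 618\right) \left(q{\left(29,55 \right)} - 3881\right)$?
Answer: $-7784393$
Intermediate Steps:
$q{\left(P,c \right)} = P + P c$
$\left(4067 - 618\right) \left(q{\left(29,55 \right)} - 3881\right) = \left(4067 - 618\right) \left(29 \left(1 + 55\right) - 3881\right) = 3449 \left(29 \cdot 56 - 3881\right) = 3449 \left(1624 - 3881\right) = 3449 \left(-2257\right) = -7784393$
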